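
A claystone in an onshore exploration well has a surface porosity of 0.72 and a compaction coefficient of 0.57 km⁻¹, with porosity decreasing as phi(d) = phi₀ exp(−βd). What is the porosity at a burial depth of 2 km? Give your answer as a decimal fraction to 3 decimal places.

phi = phi₀·exp(−β·d) = 0.72 × exp(−0.57 × 2) = 0.72 × exp(−1.14)
  = 0.72 × 0.3198 = 0.2303

0.230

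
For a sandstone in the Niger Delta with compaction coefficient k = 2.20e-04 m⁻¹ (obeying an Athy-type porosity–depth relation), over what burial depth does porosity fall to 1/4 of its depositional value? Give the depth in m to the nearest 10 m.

6300 m

Working in km (1 km = 1000 m; k in km⁻¹ = k in m⁻¹ × 1000):
phi/phi₀ = 1/4 ⇒ exp(−k·Z) = 1/4 ⇒ Z = ln(4) / k
Z = 1.3863 / 0.22 = 6.301 km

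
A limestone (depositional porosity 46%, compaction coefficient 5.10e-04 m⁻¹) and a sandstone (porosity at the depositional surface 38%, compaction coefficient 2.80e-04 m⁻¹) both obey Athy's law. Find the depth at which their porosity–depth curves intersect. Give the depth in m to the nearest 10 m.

Working in km (1 km = 1000 m; c in km⁻¹ = c in m⁻¹ × 1000):
Set phi₀ₐ e^(−cₐz) = phi₀ᵦ e^(−cᵦz) ⇒ ln(phi₀ₐ/phi₀ᵦ) = (cₐ − cᵦ)·z
z = ln(0.46/0.38) / (0.51 − 0.28) = 0.1911 / 0.23 = 0.831 km

830 m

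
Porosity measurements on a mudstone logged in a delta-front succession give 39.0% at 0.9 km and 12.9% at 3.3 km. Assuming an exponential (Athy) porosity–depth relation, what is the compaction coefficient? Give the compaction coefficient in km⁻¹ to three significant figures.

Athy: n(d) = n₀ e^(−βd) ⇒ n₁/n₂ = e^{β(d₂−d₁)} ⇒ β = ln(n₁/n₂)/(d₂−d₁)
β = ln(0.39/0.129) / (3.3 − 0.9) = ln(3.023) / 2.4 = 1.1063 / 2.4 = 0.461 km⁻¹

0.461 km⁻¹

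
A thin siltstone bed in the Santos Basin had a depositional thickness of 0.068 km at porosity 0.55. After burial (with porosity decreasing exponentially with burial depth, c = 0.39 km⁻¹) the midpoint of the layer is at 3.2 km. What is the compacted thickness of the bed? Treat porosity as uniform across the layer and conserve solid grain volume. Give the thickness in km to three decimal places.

0.036 km

Porosity at 3.2 km: φ = 0.55·exp(−0.39×3.2) = 0.1579
Solid-volume conservation: h(1−φ) = h₀(1−φ₀) ⇒ h = h₀·(1−φ₀)/(1−φ)
h = 0.068 × (1 − 0.55)/(1 − 0.1579) = 0.068 × 0.5344 = 0.0363 km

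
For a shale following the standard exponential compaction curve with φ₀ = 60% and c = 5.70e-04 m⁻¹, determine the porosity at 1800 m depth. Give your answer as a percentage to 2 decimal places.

21.51%

Working in km (1 km = 1000 m; c in km⁻¹ = c in m⁻¹ × 1000):
φ = φ₀·exp(−c·Z) = 0.6 × exp(−0.57 × 1.8) = 0.6 × exp(−1.026)
  = 0.6 × 0.3584 = 0.2151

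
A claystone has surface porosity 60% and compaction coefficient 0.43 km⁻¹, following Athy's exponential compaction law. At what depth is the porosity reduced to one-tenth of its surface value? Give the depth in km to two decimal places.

φ/φ₀ = 1/10 ⇒ exp(−c·Z) = 1/10 ⇒ Z = ln(10) / c
Z = 2.3026 / 0.43 = 5.355 km

5.35 km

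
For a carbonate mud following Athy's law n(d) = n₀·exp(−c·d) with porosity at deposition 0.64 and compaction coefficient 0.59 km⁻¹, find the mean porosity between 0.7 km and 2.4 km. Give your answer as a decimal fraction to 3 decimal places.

0.267

⟨n⟩ = (1/(d₂−d₁)) ∫ n₀ e^(−cd) dd = n₀·(e^(−c·d₁) − e^(−c·d₂)) / (c·(d₂−d₁))
e^(−0.59×0.7) = 0.6617; e^(−0.59×2.4) = 0.2427
⟨n⟩ = 0.64 × (0.6617 − 0.2427) / (0.59 × 1.7) = 0.64 × 0.4177 = 0.2673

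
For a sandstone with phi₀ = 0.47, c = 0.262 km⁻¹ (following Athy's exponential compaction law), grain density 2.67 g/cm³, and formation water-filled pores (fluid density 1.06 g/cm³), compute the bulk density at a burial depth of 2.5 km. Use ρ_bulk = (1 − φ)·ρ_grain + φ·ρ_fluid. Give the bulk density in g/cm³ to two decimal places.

Porosity at depth: phi = 0.47·exp(−0.262×2.5) = 0.47×0.5194 = 0.2441
Bulk density: ρ_b = (1−phi)ρ_g + phi·ρ_f = 0.7559×2.67 + 0.2441×1.06
       = 2.018 + 0.259 = 2.277 g/cm³

2.28 g/cm³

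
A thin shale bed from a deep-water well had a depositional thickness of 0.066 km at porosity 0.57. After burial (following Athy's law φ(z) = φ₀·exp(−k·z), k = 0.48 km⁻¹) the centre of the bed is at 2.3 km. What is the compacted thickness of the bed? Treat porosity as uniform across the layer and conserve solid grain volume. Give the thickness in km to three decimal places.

Porosity at 2.3 km: φ = 0.57·exp(−0.48×2.3) = 0.1890
Solid-volume conservation: h(1−φ) = h₀(1−φ₀) ⇒ h = h₀·(1−φ₀)/(1−φ)
h = 0.066 × (1 − 0.57)/(1 − 0.1890) = 0.066 × 0.5302 = 0.0350 km

0.035 km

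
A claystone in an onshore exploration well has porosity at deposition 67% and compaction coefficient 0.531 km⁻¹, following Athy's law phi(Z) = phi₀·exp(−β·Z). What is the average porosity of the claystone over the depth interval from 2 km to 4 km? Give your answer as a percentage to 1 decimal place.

⟨phi⟩ = (1/(Z₂−Z₁)) ∫ phi₀ e^(−βZ) dZ = phi₀·(e^(−β·Z₁) − e^(−β·Z₂)) / (β·(Z₂−Z₁))
e^(−0.531×2) = 0.3458; e^(−0.531×4) = 0.1196
⟨phi⟩ = 0.67 × (0.3458 − 0.1196) / (0.531 × 2) = 0.67 × 0.2130 = 0.1427

14.3%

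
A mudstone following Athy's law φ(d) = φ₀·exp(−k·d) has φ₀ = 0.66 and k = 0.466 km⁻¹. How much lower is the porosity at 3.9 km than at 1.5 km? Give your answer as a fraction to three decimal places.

φ(1.5) = 0.66·e^(−0.466×1.5) = 0.3281
φ(3.9) = 0.66·e^(−0.466×3.9) = 0.1072
Δφ = 0.3281 − 0.1072 = 0.2209

0.221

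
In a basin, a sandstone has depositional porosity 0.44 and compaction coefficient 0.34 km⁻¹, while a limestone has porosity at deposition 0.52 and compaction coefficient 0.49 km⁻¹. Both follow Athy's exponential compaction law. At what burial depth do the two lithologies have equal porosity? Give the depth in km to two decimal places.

1.11 km

Set n₀ₐ e^(−βₐZ) = n₀ᵦ e^(−βᵦZ) ⇒ ln(n₀ₐ/n₀ᵦ) = (βₐ − βᵦ)·Z
Z = ln(0.44/0.52) / (0.34 − 0.49) = -0.1671 / -0.15 = 1.114 km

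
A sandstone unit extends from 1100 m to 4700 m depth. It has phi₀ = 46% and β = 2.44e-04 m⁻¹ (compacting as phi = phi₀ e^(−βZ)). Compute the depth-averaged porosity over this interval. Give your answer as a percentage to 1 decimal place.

23.4%

Working in km (1 km = 1000 m; β in km⁻¹ = β in m⁻¹ × 1000):
⟨phi⟩ = (1/(Z₂−Z₁)) ∫ phi₀ e^(−βZ) dZ = phi₀·(e^(−β·Z₁) − e^(−β·Z₂)) / (β·(Z₂−Z₁))
e^(−0.244×1.1) = 0.7646; e^(−0.244×4.7) = 0.3177
⟨phi⟩ = 0.46 × (0.7646 − 0.3177) / (0.244 × 3.6) = 0.46 × 0.5088 = 0.2341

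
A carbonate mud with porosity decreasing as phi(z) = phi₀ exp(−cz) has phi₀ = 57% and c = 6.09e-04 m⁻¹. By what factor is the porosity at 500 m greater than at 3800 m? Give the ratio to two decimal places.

Working in km (1 km = 1000 m; c in km⁻¹ = c in m⁻¹ × 1000):
phi(z₁)/phi(z₂) = e^(−c·z₁)/e^(−c·z₂) = e^{c(z₂−z₁)}
= exp(0.609 × 3.3) = exp(2.01) = 7.4611

7.46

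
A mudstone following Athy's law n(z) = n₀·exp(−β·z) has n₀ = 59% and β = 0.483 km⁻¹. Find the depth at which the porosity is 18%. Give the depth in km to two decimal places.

2.46 km

Invert Athy's law: z = ln(n₀/n) / β
z = ln(0.59/0.18) / 0.483 = ln(3.278) / 0.483 = 1.1872 / 0.483 = 2.458 km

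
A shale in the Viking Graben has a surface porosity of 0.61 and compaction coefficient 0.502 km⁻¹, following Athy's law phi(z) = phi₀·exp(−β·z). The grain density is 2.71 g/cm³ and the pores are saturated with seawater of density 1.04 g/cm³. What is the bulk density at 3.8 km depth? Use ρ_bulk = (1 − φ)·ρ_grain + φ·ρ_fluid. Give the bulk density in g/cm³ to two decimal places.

Porosity at depth: phi = 0.61·exp(−0.502×3.8) = 0.61×0.1484 = 0.0905
Bulk density: ρ_b = (1−phi)ρ_g + phi·ρ_f = 0.9095×2.71 + 0.0905×1.04
       = 2.465 + 0.094 = 2.559 g/cm³

2.56 g/cm³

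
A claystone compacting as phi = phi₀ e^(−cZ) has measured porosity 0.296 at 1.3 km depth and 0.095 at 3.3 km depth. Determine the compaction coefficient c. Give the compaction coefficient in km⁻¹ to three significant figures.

Athy: phi(Z) = phi₀ e^(−cZ) ⇒ phi₁/phi₂ = e^{c(Z₂−Z₁)} ⇒ c = ln(phi₁/phi₂)/(Z₂−Z₁)
c = ln(0.296/0.095) / (3.3 − 1.3) = ln(3.116) / 2 = 1.1365 / 2 = 0.5682 km⁻¹

0.568 km⁻¹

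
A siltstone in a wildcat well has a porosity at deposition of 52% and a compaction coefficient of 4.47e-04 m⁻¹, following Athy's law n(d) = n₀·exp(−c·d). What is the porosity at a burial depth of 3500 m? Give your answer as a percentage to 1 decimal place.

Working in km (1 km = 1000 m; c in km⁻¹ = c in m⁻¹ × 1000):
n = n₀·exp(−c·d) = 0.52 × exp(−0.447 × 3.5) = 0.52 × exp(−1.565)
  = 0.52 × 0.2092 = 0.1088

10.9%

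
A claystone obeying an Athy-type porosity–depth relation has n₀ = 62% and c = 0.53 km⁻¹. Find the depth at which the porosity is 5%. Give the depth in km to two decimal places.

Invert Athy's law: z = ln(n₀/n) / c
z = ln(0.62/0.05) / 0.53 = ln(12.4) / 0.53 = 2.5177 / 0.53 = 4.750 km

4.75 km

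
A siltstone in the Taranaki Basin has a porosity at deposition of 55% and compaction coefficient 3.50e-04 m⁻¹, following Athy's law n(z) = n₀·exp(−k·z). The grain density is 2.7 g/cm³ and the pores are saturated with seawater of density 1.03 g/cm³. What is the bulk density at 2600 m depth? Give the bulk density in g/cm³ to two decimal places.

Working in km (1 km = 1000 m; k in km⁻¹ = k in m⁻¹ × 1000):
Porosity at depth: n = 0.55·exp(−0.35×2.6) = 0.55×0.4025 = 0.2214
Bulk density: ρ_b = (1−n)ρ_g + n·ρ_f = 0.7786×2.7 + 0.2214×1.03
       = 2.102 + 0.228 = 2.330 g/cm³

2.33 g/cm³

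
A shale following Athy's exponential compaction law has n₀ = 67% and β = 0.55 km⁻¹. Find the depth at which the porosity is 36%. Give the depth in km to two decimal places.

Invert Athy's law: Z = ln(n₀/n) / β
Z = ln(0.67/0.36) / 0.55 = ln(1.861) / 0.55 = 0.6212 / 0.55 = 1.129 km

1.13 km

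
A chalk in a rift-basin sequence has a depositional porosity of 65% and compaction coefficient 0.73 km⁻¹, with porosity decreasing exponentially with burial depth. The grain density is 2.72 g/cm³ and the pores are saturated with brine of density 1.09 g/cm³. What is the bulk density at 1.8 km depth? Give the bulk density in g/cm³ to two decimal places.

2.44 g/cm³

Porosity at depth: φ = 0.65·exp(−0.73×1.8) = 0.65×0.2687 = 0.1747
Bulk density: ρ_b = (1−φ)ρ_g + φ·ρ_f = 0.8253×2.72 + 0.1747×1.09
       = 2.245 + 0.190 = 2.435 g/cm³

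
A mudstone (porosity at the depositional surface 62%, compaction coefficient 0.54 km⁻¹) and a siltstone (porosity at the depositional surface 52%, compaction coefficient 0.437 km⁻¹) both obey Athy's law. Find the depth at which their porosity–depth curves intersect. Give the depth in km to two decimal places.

1.71 km

Set phi₀ₐ e^(−cₐd) = phi₀ᵦ e^(−cᵦd) ⇒ ln(phi₀ₐ/phi₀ᵦ) = (cₐ − cᵦ)·d
d = ln(0.62/0.52) / (0.54 − 0.437) = 0.1759 / 0.103 = 1.708 km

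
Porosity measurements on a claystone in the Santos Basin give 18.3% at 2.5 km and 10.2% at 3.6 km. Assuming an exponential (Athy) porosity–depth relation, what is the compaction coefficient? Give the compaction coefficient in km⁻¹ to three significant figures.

Athy: phi(d) = phi₀ e^(−cd) ⇒ phi₁/phi₂ = e^{c(d₂−d₁)} ⇒ c = ln(phi₁/phi₂)/(d₂−d₁)
c = ln(0.183/0.102) / (3.6 − 2.5) = ln(1.794) / 1.1 = 0.5845 / 1.1 = 0.5314 km⁻¹

0.531 km⁻¹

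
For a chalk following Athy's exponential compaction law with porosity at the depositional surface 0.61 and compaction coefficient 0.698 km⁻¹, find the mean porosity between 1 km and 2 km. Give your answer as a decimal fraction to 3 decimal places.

0.218

⟨φ⟩ = (1/(z₂−z₁)) ∫ φ₀ e^(−βz) dz = φ₀·(e^(−β·z₁) − e^(−β·z₂)) / (β·(z₂−z₁))
e^(−0.698×1) = 0.4976; e^(−0.698×2) = 0.2476
⟨φ⟩ = 0.61 × (0.4976 − 0.2476) / (0.698 × 1) = 0.61 × 0.3582 = 0.2185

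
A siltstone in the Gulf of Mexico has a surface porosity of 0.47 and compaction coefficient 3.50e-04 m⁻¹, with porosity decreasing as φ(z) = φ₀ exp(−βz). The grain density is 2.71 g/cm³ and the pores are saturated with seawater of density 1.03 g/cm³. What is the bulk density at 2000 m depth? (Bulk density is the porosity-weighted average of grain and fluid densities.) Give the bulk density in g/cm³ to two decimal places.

Working in km (1 km = 1000 m; β in km⁻¹ = β in m⁻¹ × 1000):
Porosity at depth: φ = 0.47·exp(−0.35×2) = 0.47×0.4966 = 0.2334
Bulk density: ρ_b = (1−φ)ρ_g + φ·ρ_f = 0.7666×2.71 + 0.2334×1.03
       = 2.077 + 0.240 = 2.318 g/cm³

2.32 g/cm³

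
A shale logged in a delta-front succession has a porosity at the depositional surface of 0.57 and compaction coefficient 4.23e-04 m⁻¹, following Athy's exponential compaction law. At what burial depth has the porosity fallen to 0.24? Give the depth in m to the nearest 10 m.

Working in km (1 km = 1000 m; c in km⁻¹ = c in m⁻¹ × 1000):
Invert Athy's law: d = ln(φ₀/φ) / c
d = ln(0.57/0.24) / 0.423 = ln(2.375) / 0.423 = 0.8650 / 0.423 = 2.045 km

2040 m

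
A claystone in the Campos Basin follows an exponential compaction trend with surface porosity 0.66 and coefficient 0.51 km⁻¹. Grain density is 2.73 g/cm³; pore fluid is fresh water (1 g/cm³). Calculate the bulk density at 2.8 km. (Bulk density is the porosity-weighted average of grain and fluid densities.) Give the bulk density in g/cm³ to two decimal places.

2.46 g/cm³

Porosity at depth: n = 0.66·exp(−0.51×2.8) = 0.66×0.2398 = 0.1583
Bulk density: ρ_b = (1−n)ρ_g + n·ρ_f = 0.8417×2.73 + 0.1583×1
       = 2.298 + 0.158 = 2.456 g/cm³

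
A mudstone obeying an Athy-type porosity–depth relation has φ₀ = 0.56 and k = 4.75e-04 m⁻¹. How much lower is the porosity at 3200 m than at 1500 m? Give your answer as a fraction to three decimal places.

Working in km (1 km = 1000 m; k in km⁻¹ = k in m⁻¹ × 1000):
φ(1.5) = 0.56·e^(−0.475×1.5) = 0.2746
φ(3.2) = 0.56·e^(−0.475×3.2) = 0.1225
Δφ = 0.2746 − 0.1225 = 0.1522

0.152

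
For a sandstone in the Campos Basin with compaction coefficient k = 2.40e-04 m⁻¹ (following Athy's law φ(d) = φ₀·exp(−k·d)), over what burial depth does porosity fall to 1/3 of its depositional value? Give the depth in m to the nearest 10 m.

4580 m

Working in km (1 km = 1000 m; k in km⁻¹ = k in m⁻¹ × 1000):
φ/φ₀ = 1/3 ⇒ exp(−k·d) = 1/3 ⇒ d = ln(3) / k
d = 1.0986 / 0.24 = 4.578 km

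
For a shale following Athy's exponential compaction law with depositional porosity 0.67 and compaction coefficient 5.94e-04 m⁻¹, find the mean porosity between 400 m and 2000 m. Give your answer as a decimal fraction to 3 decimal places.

0.341

Working in km (1 km = 1000 m; β in km⁻¹ = β in m⁻¹ × 1000):
⟨n⟩ = (1/(d₂−d₁)) ∫ n₀ e^(−βd) dd = n₀·(e^(−β·d₁) − e^(−β·d₂)) / (β·(d₂−d₁))
e^(−0.594×0.4) = 0.7885; e^(−0.594×2) = 0.3048
⟨n⟩ = 0.67 × (0.7885 − 0.3048) / (0.594 × 1.6) = 0.67 × 0.5089 = 0.3410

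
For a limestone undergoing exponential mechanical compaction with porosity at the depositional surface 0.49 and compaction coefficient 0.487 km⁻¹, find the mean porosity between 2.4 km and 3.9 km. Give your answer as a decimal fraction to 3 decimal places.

⟨φ⟩ = (1/(z₂−z₁)) ∫ φ₀ e^(−cz) dz = φ₀·(e^(−c·z₁) − e^(−c·z₂)) / (c·(z₂−z₁))
e^(−0.487×2.4) = 0.3107; e^(−0.487×3.9) = 0.1497
⟨φ⟩ = 0.49 × (0.3107 − 0.1497) / (0.487 × 1.5) = 0.49 × 0.2205 = 0.1080

0.108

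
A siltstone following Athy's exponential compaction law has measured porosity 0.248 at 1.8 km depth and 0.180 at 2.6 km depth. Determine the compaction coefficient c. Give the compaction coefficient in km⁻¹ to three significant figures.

Athy: n(z) = n₀ e^(−cz) ⇒ n₁/n₂ = e^{c(z₂−z₁)} ⇒ c = ln(n₁/n₂)/(z₂−z₁)
c = ln(0.248/0.18) / (2.6 − 1.8) = ln(1.378) / 0.8 = 0.3205 / 0.8 = 0.4006 km⁻¹

0.401 km⁻¹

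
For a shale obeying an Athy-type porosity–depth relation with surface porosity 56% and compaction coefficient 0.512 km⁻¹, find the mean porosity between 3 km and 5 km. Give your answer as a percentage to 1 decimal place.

7.5%

⟨n⟩ = (1/(z₂−z₁)) ∫ n₀ e^(−kz) dz = n₀·(e^(−k·z₁) − e^(−k·z₂)) / (k·(z₂−z₁))
e^(−0.512×3) = 0.2152; e^(−0.512×5) = 0.0773
⟨n⟩ = 0.56 × (0.2152 − 0.0773) / (0.512 × 2) = 0.56 × 0.1347 = 0.0754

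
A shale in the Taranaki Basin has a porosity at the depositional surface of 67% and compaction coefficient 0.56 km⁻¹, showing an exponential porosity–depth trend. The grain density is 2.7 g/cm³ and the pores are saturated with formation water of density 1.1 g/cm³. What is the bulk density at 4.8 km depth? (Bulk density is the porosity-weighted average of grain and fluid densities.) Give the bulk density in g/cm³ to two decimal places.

Porosity at depth: φ = 0.67·exp(−0.56×4.8) = 0.67×0.0680 = 0.0456
Bulk density: ρ_b = (1−φ)ρ_g + φ·ρ_f = 0.9544×2.7 + 0.0456×1.1
       = 2.577 + 0.050 = 2.627 g/cm³

2.63 g/cm³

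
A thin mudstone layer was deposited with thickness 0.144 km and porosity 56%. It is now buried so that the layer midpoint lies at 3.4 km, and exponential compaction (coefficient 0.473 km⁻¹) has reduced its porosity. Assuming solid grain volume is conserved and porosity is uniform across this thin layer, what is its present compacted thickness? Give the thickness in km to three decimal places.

0.071 km

Porosity at 3.4 km: φ = 0.56·exp(−0.473×3.4) = 0.1121
Solid-volume conservation: h(1−φ) = h₀(1−φ₀) ⇒ h = h₀·(1−φ₀)/(1−φ)
h = 0.144 × (1 − 0.56)/(1 − 0.1121) = 0.144 × 0.4956 = 0.0714 km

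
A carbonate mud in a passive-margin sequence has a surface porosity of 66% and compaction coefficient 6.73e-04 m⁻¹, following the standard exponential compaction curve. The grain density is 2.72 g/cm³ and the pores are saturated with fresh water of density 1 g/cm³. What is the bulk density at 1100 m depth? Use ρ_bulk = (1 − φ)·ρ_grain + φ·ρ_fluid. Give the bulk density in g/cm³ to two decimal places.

2.18 g/cm³

Working in km (1 km = 1000 m; k in km⁻¹ = k in m⁻¹ × 1000):
Porosity at depth: n = 0.66·exp(−0.673×1.1) = 0.66×0.4770 = 0.3148
Bulk density: ρ_b = (1−n)ρ_g + n·ρ_f = 0.6852×2.72 + 0.3148×1
       = 1.864 + 0.315 = 2.179 g/cm³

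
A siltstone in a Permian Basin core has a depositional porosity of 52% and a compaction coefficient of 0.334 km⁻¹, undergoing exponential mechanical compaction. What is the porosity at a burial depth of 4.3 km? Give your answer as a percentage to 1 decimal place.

n = n₀·exp(−β·Z) = 0.52 × exp(−0.334 × 4.3) = 0.52 × exp(−1.436)
  = 0.52 × 0.2378 = 0.1237

12.4%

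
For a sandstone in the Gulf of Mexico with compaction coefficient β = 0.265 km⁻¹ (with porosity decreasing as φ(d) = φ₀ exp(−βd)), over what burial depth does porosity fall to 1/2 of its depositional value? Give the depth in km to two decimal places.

2.62 km

φ/φ₀ = 1/2 ⇒ exp(−β·d) = 1/2 ⇒ d = ln(2) / β
d = 0.6931 / 0.265 = 2.616 km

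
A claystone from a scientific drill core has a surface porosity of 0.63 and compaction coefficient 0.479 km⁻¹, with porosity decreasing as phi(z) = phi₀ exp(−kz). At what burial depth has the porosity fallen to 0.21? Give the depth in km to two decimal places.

2.29 km

Invert Athy's law: z = ln(phi₀/phi) / k
z = ln(0.63/0.21) / 0.479 = ln(3) / 0.479 = 1.0986 / 0.479 = 2.294 km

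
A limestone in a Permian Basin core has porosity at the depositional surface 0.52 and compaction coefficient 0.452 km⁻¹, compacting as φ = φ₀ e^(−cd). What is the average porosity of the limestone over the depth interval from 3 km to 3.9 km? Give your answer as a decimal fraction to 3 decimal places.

⟨φ⟩ = (1/(d₂−d₁)) ∫ φ₀ e^(−cd) dd = φ₀·(e^(−c·d₁) − e^(−c·d₂)) / (c·(d₂−d₁))
e^(−0.452×3) = 0.2577; e^(−0.452×3.9) = 0.1716
⟨φ⟩ = 0.52 × (0.2577 − 0.1716) / (0.452 × 0.9) = 0.52 × 0.2117 = 0.1101

0.110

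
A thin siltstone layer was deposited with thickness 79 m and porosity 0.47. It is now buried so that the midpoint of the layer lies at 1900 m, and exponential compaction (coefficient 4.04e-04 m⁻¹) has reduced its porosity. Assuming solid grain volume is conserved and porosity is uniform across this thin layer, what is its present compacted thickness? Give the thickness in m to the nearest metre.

Working in km (1 km = 1000 m; c in km⁻¹ = c in m⁻¹ × 1000):
Porosity at 1.9 km: φ = 0.47·exp(−0.404×1.9) = 0.2181
Solid-volume conservation: h(1−φ) = h₀(1−φ₀) ⇒ h = h₀·(1−φ₀)/(1−φ)
h = 0.079 × (1 − 0.47)/(1 − 0.2181) = 0.079 × 0.6779 = 0.0536 km

54 m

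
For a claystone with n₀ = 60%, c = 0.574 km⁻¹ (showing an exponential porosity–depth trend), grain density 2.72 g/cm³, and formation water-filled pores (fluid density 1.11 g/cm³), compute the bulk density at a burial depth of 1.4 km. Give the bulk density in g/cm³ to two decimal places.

2.29 g/cm³

Porosity at depth: n = 0.6·exp(−0.574×1.4) = 0.6×0.4477 = 0.2686
Bulk density: ρ_b = (1−n)ρ_g + n·ρ_f = 0.7314×2.72 + 0.2686×1.11
       = 1.989 + 0.298 = 2.288 g/cm³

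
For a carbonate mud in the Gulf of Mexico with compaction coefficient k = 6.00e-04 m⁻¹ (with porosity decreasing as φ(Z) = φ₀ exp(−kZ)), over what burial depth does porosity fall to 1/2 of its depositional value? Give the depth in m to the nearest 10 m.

Working in km (1 km = 1000 m; k in km⁻¹ = k in m⁻¹ × 1000):
φ/φ₀ = 1/2 ⇒ exp(−k·Z) = 1/2 ⇒ Z = ln(2) / k
Z = 0.6931 / 0.6 = 1.155 km

1160 m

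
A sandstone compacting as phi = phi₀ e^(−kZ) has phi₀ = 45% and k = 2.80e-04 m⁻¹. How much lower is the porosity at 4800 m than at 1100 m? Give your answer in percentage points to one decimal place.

21.3 percentage points

Working in km (1 km = 1000 m; k in km⁻¹ = k in m⁻¹ × 1000):
phi(1.1) = 0.45·e^(−0.28×1.1) = 0.3307
phi(4.8) = 0.45·e^(−0.28×4.8) = 0.1174
Δphi = 0.3307 − 0.1174 = 0.2134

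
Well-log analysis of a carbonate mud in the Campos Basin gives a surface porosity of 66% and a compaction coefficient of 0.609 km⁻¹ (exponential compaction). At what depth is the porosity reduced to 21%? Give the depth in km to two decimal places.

Invert Athy's law: z = ln(φ₀/φ) / β
z = ln(0.66/0.21) / 0.609 = ln(3.143) / 0.609 = 1.1451 / 0.609 = 1.880 km

1.88 km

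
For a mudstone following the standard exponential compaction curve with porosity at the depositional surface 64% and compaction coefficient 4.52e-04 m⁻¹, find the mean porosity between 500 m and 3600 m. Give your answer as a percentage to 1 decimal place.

27.5%

Working in km (1 km = 1000 m; β in km⁻¹ = β in m⁻¹ × 1000):
⟨n⟩ = (1/(d₂−d₁)) ∫ n₀ e^(−βd) dd = n₀·(e^(−β·d₁) − e^(−β·d₂)) / (β·(d₂−d₁))
e^(−0.452×0.5) = 0.7977; e^(−0.452×3.6) = 0.1965
⟨n⟩ = 0.64 × (0.7977 − 0.1965) / (0.452 × 3.1) = 0.64 × 0.4291 = 0.2746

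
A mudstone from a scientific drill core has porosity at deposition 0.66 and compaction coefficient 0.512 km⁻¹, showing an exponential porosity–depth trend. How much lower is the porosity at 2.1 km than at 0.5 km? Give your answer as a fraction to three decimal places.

φ(0.5) = 0.66·e^(−0.512×0.5) = 0.5109
φ(2.1) = 0.66·e^(−0.512×2.1) = 0.2252
Δφ = 0.5109 − 0.2252 = 0.2857

0.286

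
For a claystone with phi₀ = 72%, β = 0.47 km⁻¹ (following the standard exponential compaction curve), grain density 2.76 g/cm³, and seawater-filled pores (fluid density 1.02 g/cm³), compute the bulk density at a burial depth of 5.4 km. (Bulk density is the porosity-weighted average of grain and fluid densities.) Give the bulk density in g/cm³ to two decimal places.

2.66 g/cm³

Porosity at depth: phi = 0.72·exp(−0.47×5.4) = 0.72×0.0790 = 0.0569
Bulk density: ρ_b = (1−phi)ρ_g + phi·ρ_f = 0.9431×2.76 + 0.0569×1.02
       = 2.603 + 0.058 = 2.661 g/cm³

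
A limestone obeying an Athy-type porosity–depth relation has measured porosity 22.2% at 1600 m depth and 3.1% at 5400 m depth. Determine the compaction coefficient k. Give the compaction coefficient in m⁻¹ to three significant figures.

0.000518 m⁻¹

Working in km (1 km = 1000 m; k in km⁻¹ = k in m⁻¹ × 1000):
Athy: n(Z) = n₀ e^(−kZ) ⇒ n₁/n₂ = e^{k(Z₂−Z₁)} ⇒ k = ln(n₁/n₂)/(Z₂−Z₁)
k = ln(0.222/0.031) / (5.4 − 1.6) = ln(7.161) / 3.8 = 1.9687 / 3.8 = 0.5181 km⁻¹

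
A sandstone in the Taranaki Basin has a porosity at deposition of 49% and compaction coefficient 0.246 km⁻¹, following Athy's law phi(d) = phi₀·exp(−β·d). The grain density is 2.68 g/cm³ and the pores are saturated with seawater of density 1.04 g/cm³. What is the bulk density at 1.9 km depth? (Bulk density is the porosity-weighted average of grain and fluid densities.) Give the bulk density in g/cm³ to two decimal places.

Porosity at depth: phi = 0.49·exp(−0.246×1.9) = 0.49×0.6266 = 0.3070
Bulk density: ρ_b = (1−phi)ρ_g + phi·ρ_f = 0.6930×2.68 + 0.3070×1.04
       = 1.857 + 0.319 = 2.176 g/cm³

2.18 g/cm³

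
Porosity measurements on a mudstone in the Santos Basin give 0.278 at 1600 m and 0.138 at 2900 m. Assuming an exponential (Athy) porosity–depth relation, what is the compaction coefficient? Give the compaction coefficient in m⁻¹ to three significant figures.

Working in km (1 km = 1000 m; c in km⁻¹ = c in m⁻¹ × 1000):
Athy: n(Z) = n₀ e^(−cZ) ⇒ n₁/n₂ = e^{c(Z₂−Z₁)} ⇒ c = ln(n₁/n₂)/(Z₂−Z₁)
c = ln(0.278/0.138) / (2.9 − 1.6) = ln(2.014) / 1.3 = 0.7004 / 1.3 = 0.5387 km⁻¹

0.000539 m⁻¹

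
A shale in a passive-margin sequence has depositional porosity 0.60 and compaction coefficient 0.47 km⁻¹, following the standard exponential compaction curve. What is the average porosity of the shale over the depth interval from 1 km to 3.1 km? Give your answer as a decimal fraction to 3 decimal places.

⟨φ⟩ = (1/(Z₂−Z₁)) ∫ φ₀ e^(−βZ) dZ = φ₀·(e^(−β·Z₁) − e^(−β·Z₂)) / (β·(Z₂−Z₁))
e^(−0.47×1) = 0.6250; e^(−0.47×3.1) = 0.2329
⟨φ⟩ = 0.6 × (0.6250 − 0.2329) / (0.47 × 2.1) = 0.6 × 0.3972 = 0.2383

0.238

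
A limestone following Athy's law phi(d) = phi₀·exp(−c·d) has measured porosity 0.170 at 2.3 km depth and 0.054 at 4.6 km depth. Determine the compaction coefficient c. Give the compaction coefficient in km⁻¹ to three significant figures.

0.499 km⁻¹

Athy: phi(d) = phi₀ e^(−cd) ⇒ phi₁/phi₂ = e^{c(d₂−d₁)} ⇒ c = ln(phi₁/phi₂)/(d₂−d₁)
c = ln(0.17/0.054) / (4.6 − 2.3) = ln(3.148) / 2.3 = 1.1468 / 2.3 = 0.4986 km⁻¹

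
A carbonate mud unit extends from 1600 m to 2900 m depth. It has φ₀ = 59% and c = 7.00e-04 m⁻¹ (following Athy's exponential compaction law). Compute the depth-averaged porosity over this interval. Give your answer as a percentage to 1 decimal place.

Working in km (1 km = 1000 m; c in km⁻¹ = c in m⁻¹ × 1000):
⟨φ⟩ = (1/(Z₂−Z₁)) ∫ φ₀ e^(−cZ) dZ = φ₀·(e^(−c·Z₁) − e^(−c·Z₂)) / (c·(Z₂−Z₁))
e^(−0.7×1.6) = 0.3263; e^(−0.7×2.9) = 0.1313
⟨φ⟩ = 0.59 × (0.3263 − 0.1313) / (0.7 × 1.3) = 0.59 × 0.2142 = 0.1264

12.6%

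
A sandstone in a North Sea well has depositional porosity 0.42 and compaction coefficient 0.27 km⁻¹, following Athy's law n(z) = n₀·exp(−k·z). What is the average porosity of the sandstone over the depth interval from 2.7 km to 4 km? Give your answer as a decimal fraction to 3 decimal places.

⟨n⟩ = (1/(z₂−z₁)) ∫ n₀ e^(−kz) dz = n₀·(e^(−k·z₁) − e^(−k·z₂)) / (k·(z₂−z₁))
e^(−0.27×2.7) = 0.4824; e^(−0.27×4) = 0.3396
⟨n⟩ = 0.42 × (0.4824 − 0.3396) / (0.27 × 1.3) = 0.42 × 0.4068 = 0.1709

0.171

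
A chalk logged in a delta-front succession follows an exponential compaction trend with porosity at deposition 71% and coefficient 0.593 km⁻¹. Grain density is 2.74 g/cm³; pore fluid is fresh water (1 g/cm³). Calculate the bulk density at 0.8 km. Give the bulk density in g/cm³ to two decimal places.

Porosity at depth: phi = 0.71·exp(−0.593×0.8) = 0.71×0.6223 = 0.4418
Bulk density: ρ_b = (1−phi)ρ_g + phi·ρ_f = 0.5582×2.74 + 0.4418×1
       = 1.529 + 0.442 = 1.971 g/cm³

1.97 g/cm³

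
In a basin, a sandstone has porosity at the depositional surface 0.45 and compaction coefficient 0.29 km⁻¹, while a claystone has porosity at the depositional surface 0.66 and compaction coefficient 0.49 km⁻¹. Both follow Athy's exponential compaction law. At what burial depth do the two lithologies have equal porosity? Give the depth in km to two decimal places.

1.91 km

Set n₀ₐ e^(−cₐz) = n₀ᵦ e^(−cᵦz) ⇒ ln(n₀ₐ/n₀ᵦ) = (cₐ − cᵦ)·z
z = ln(0.45/0.66) / (0.29 − 0.49) = -0.3830 / -0.2 = 1.915 km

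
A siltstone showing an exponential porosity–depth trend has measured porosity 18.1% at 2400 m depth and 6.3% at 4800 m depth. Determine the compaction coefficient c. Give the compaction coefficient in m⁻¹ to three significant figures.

0.000440 m⁻¹

Working in km (1 km = 1000 m; c in km⁻¹ = c in m⁻¹ × 1000):
Athy: n(Z) = n₀ e^(−cZ) ⇒ n₁/n₂ = e^{c(Z₂−Z₁)} ⇒ c = ln(n₁/n₂)/(Z₂−Z₁)
c = ln(0.181/0.063) / (4.8 − 2.4) = ln(2.873) / 2.4 = 1.0554 / 2.4 = 0.4397 km⁻¹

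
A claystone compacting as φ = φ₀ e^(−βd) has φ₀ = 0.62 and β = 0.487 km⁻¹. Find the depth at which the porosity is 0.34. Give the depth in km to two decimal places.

Invert Athy's law: d = ln(φ₀/φ) / β
d = ln(0.62/0.34) / 0.487 = ln(1.824) / 0.487 = 0.6008 / 0.487 = 1.234 km

1.23 km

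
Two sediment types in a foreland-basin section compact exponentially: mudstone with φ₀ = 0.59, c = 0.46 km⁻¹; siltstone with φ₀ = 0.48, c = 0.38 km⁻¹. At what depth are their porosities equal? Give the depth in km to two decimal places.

2.58 km

Set φ₀ₐ e^(−cₐd) = φ₀ᵦ e^(−cᵦd) ⇒ ln(φ₀ₐ/φ₀ᵦ) = (cₐ − cᵦ)·d
d = ln(0.59/0.48) / (0.46 − 0.38) = 0.2063 / 0.08 = 2.579 km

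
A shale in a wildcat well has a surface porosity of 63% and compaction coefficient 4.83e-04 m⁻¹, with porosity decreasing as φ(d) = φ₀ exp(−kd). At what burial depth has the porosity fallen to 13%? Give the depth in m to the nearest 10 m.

3270 m

Working in km (1 km = 1000 m; k in km⁻¹ = k in m⁻¹ × 1000):
Invert Athy's law: d = ln(φ₀/φ) / k
d = ln(0.63/0.13) / 0.483 = ln(4.846) / 0.483 = 1.5782 / 0.483 = 3.267 km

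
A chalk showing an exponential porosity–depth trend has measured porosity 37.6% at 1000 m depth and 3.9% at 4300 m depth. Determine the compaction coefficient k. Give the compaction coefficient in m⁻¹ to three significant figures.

Working in km (1 km = 1000 m; k in km⁻¹ = k in m⁻¹ × 1000):
Athy: φ(z) = φ₀ e^(−kz) ⇒ φ₁/φ₂ = e^{k(z₂−z₁)} ⇒ k = ln(φ₁/φ₂)/(z₂−z₁)
k = ln(0.376/0.039) / (4.3 − 1) = ln(9.641) / 3.3 = 2.2660 / 3.3 = 0.6867 km⁻¹

0.000687 m⁻¹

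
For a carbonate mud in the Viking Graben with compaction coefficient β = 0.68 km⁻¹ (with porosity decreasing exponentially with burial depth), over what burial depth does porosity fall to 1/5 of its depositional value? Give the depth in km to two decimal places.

n/n₀ = 1/5 ⇒ exp(−β·z) = 1/5 ⇒ z = ln(5) / β
z = 1.6094 / 0.68 = 2.367 km

2.37 km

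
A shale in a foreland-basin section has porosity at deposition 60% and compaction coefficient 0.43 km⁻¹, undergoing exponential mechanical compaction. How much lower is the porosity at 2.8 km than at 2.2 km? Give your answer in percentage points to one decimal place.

5.3 percentage points

n(2.2) = 0.6·e^(−0.43×2.2) = 0.2330
n(2.8) = 0.6·e^(−0.43×2.8) = 0.1800
Δn = 0.2330 − 0.1800 = 0.0530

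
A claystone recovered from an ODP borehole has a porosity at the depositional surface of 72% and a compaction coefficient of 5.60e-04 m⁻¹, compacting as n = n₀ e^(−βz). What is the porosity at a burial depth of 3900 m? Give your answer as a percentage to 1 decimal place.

Working in km (1 km = 1000 m; β in km⁻¹ = β in m⁻¹ × 1000):
n = n₀·exp(−β·z) = 0.72 × exp(−0.56 × 3.9) = 0.72 × exp(−2.184)
  = 0.72 × 0.1126 = 0.0811

8.1%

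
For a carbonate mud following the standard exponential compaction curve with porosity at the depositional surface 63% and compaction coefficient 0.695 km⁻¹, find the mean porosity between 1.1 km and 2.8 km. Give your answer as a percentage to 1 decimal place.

17.2%

⟨φ⟩ = (1/(Z₂−Z₁)) ∫ φ₀ e^(−cZ) dZ = φ₀·(e^(−c·Z₁) − e^(−c·Z₂)) / (c·(Z₂−Z₁))
e^(−0.695×1.1) = 0.4656; e^(−0.695×2.8) = 0.1428
⟨φ⟩ = 0.63 × (0.4656 − 0.1428) / (0.695 × 1.7) = 0.63 × 0.2731 = 0.1721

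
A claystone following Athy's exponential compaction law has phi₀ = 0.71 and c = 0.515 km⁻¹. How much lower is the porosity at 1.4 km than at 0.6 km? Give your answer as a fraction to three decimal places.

phi(0.6) = 0.71·e^(−0.515×0.6) = 0.5213
phi(1.4) = 0.71·e^(−0.515×1.4) = 0.3452
Δphi = 0.5213 − 0.3452 = 0.1760

0.176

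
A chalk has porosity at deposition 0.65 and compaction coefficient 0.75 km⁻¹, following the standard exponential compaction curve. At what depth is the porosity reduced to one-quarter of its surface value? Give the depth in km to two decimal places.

phi/phi₀ = 1/4 ⇒ exp(−c·z) = 1/4 ⇒ z = ln(4) / c
z = 1.3863 / 0.75 = 1.848 km

1.85 km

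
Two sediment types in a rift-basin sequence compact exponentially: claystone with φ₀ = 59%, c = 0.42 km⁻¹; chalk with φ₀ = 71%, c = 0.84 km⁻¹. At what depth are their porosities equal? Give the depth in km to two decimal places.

Set φ₀ₐ e^(−cₐZ) = φ₀ᵦ e^(−cᵦZ) ⇒ ln(φ₀ₐ/φ₀ᵦ) = (cₐ − cᵦ)·Z
Z = ln(0.59/0.71) / (0.42 − 0.84) = -0.1851 / -0.42 = 0.441 km

0.44 km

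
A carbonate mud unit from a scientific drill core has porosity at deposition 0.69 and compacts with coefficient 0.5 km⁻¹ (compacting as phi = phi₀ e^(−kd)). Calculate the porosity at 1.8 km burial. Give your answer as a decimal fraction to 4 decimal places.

0.2805

phi = phi₀·exp(−k·d) = 0.69 × exp(−0.5 × 1.8) = 0.69 × exp(−0.9)
  = 0.69 × 0.4066 = 0.2805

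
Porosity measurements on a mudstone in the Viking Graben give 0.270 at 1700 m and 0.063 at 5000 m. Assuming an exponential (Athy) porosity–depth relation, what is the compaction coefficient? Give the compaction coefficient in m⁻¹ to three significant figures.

Working in km (1 km = 1000 m; β in km⁻¹ = β in m⁻¹ × 1000):
Athy: phi(Z) = phi₀ e^(−βZ) ⇒ phi₁/phi₂ = e^{β(Z₂−Z₁)} ⇒ β = ln(phi₁/phi₂)/(Z₂−Z₁)
β = ln(0.27/0.063) / (5 − 1.7) = ln(4.286) / 3.3 = 1.4553 / 3.3 = 0.441 km⁻¹

0.000441 m⁻¹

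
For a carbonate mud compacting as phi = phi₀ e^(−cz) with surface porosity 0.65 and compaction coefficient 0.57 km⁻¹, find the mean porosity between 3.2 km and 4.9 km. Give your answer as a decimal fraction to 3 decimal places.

⟨phi⟩ = (1/(z₂−z₁)) ∫ phi₀ e^(−cz) dz = phi₀·(e^(−c·z₁) − e^(−c·z₂)) / (c·(z₂−z₁))
e^(−0.57×3.2) = 0.1614; e^(−0.57×4.9) = 0.0612
⟨phi⟩ = 0.65 × (0.1614 − 0.0612) / (0.57 × 1.7) = 0.65 × 0.1033 = 0.0672

0.067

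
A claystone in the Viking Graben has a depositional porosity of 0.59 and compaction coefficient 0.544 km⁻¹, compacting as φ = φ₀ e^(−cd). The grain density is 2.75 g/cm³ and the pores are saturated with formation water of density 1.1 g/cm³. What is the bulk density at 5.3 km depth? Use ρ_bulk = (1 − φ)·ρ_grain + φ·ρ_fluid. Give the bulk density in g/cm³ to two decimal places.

Porosity at depth: φ = 0.59·exp(−0.544×5.3) = 0.59×0.0560 = 0.0330
Bulk density: ρ_b = (1−φ)ρ_g + φ·ρ_f = 0.9670×2.75 + 0.0330×1.1
       = 2.659 + 0.036 = 2.696 g/cm³

2.70 g/cm³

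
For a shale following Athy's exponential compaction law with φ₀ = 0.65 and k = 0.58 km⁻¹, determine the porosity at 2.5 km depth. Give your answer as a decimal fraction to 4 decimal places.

0.1525

φ = φ₀·exp(−k·Z) = 0.65 × exp(−0.58 × 2.5) = 0.65 × exp(−1.45)
  = 0.65 × 0.2346 = 0.1525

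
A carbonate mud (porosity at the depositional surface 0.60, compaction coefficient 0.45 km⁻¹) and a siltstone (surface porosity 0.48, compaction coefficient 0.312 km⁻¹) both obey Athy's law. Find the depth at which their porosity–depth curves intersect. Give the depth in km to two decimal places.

Set phi₀ₐ e^(−cₐZ) = phi₀ᵦ e^(−cᵦZ) ⇒ ln(phi₀ₐ/phi₀ᵦ) = (cₐ − cᵦ)·Z
Z = ln(0.6/0.48) / (0.45 − 0.312) = 0.2231 / 0.138 = 1.617 km

1.62 km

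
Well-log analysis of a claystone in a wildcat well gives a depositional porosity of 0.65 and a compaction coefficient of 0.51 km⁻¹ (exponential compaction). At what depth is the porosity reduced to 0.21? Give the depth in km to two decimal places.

Invert Athy's law: z = ln(phi₀/phi) / c
z = ln(0.65/0.21) / 0.51 = ln(3.095) / 0.51 = 1.1299 / 0.51 = 2.215 km

2.22 km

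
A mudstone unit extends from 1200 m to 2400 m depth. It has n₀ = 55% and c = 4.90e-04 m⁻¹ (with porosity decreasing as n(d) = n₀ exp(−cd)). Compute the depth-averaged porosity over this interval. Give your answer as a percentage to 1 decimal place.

23.1%

Working in km (1 km = 1000 m; c in km⁻¹ = c in m⁻¹ × 1000):
⟨n⟩ = (1/(d₂−d₁)) ∫ n₀ e^(−cd) dd = n₀·(e^(−c·d₁) − e^(−c·d₂)) / (c·(d₂−d₁))
e^(−0.49×1.2) = 0.5554; e^(−0.49×2.4) = 0.3085
⟨n⟩ = 0.55 × (0.5554 − 0.3085) / (0.49 × 1.2) = 0.55 × 0.4199 = 0.2310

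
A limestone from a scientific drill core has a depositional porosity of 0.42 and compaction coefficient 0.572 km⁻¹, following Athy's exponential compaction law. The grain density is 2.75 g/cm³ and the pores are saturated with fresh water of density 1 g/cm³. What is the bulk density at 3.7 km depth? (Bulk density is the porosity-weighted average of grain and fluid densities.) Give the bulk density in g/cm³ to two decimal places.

2.66 g/cm³

Porosity at depth: φ = 0.42·exp(−0.572×3.7) = 0.42×0.1205 = 0.0506
Bulk density: ρ_b = (1−φ)ρ_g + φ·ρ_f = 0.9494×2.75 + 0.0506×1
       = 2.611 + 0.051 = 2.661 g/cm³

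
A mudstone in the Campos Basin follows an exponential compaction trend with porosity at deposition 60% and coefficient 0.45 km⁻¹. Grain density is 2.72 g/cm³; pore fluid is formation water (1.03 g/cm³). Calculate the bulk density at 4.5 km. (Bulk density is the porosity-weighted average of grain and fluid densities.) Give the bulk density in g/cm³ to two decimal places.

Porosity at depth: n = 0.6·exp(−0.45×4.5) = 0.6×0.1320 = 0.0792
Bulk density: ρ_b = (1−n)ρ_g + n·ρ_f = 0.9208×2.72 + 0.0792×1.03
       = 2.505 + 0.082 = 2.586 g/cm³

2.59 g/cm³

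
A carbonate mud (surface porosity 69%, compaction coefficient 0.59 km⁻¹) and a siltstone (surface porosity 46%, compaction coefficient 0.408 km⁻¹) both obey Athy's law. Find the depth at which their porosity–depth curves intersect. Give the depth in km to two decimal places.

Set n₀ₐ e^(−cₐZ) = n₀ᵦ e^(−cᵦZ) ⇒ ln(n₀ₐ/n₀ᵦ) = (cₐ − cᵦ)·Z
Z = ln(0.69/0.46) / (0.59 − 0.408) = 0.4055 / 0.182 = 2.228 km

2.23 km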